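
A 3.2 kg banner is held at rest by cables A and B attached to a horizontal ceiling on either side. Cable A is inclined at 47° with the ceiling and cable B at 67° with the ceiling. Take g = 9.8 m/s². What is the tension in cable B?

Weight W = 3.2 × 9.8 = 31.36 N acts straight down.
Horizontal: T_A cos 47° = T_B cos 67°  →  T_A = 0.5729 T_B.
Vertical: T_A sin 47° + T_B sin 67° = 31.36.
Substituting the horizontal relation into the vertical equation gives 1.34 T_B = 31.36, so T_B = 23.41 N.

T_B ≈ 23.4 N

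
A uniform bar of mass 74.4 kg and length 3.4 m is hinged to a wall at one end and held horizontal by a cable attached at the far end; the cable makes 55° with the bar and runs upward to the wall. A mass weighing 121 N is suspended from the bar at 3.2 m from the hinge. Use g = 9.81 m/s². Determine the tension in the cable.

T ≈ 585 N

Take torques about the hinge: T sin 55° · 3.4 = 74.4×9.81×1.7 + 121×3.2 = 1628 N·m.
So T = 1628 / (0.8192 × 3.4) = 584.52 N.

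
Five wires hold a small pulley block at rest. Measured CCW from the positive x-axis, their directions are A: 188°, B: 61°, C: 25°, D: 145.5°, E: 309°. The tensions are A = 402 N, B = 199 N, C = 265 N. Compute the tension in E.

Resolve: ΣF_x = 402 cos 188° + 199 cos 61° + 265 cos 25° + T_D cos 145.5° + T_E cos 309° = 0.
        ΣF_y = 402 sin 188° + 199 sin 61° + 265 sin 25° + T_D sin 145.5° + T_E sin 309° = 0.
The known terms sum to (-61.44, 230.1) N, so -0.8241 T_D + 0.6293 T_E = 61.44 and 0.5664 T_D − 0.7771 T_E = -230.1.
Solving simultaneously: T_D = 341.7 N, T_E = 545.1 N.

T_E ≈ 545 N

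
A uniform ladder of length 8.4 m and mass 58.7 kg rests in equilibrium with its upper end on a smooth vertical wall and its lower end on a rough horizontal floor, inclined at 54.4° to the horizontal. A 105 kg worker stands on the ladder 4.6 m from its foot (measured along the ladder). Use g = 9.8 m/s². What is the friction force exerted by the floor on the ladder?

f ≈ 609 N

Torques about the foot: N_wall · 8.4 sin 54.4° = 58.7×9.8×4.2 cos 54.4° + 105×9.8×4.6 cos 54.4° → N_wall = 609.35 N.
ΣF_x = 0: f_floor = N_wall = 609.35 N.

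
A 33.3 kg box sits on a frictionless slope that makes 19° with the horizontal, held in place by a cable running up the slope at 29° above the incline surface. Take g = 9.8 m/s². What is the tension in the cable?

T ≈ 121 N

Take axes along and perpendicular to the incline. Weight components: W sin 19° = 106.2 N down-slope, W cos 19° = 308.6 N into the surface.
Along incline: T cos 29° = W sin 19° → T = 121.5 N.
Perpendicular: N = W cos 19° − T sin 29° = 249.7 N.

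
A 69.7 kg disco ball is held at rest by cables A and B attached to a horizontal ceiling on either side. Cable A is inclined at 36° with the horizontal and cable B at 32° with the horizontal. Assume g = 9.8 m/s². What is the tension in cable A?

T_A ≈ 625 N

Weight W = 69.7 × 9.8 = 683.1 N acts straight down.
Horizontal: T_A cos 36° = T_B cos 32°  →  T_B = 0.954 T_A.
Vertical: T_A sin 36° + T_B sin 32° = 683.1.
Substituting the horizontal relation into the vertical equation gives 1.093 T_A = 683.1, so T_A = 624.8 N.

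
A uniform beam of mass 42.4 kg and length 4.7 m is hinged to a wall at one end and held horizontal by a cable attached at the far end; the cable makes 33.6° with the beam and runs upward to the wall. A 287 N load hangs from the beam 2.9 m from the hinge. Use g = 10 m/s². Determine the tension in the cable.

T ≈ 703 N

Take torques about the hinge: T sin 33.6° · 4.7 = 42.4×10×2.35 + 287×2.9 = 1828.7 N·m.
So T = 1828.7 / (0.5534 × 4.7) = 703.09 N.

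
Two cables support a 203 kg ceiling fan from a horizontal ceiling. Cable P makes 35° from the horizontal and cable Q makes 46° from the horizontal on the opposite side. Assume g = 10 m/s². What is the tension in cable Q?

T_Q ≈ 1680 N

Weight W = 203 × 10 = 2030 N acts straight down.
Horizontal: T_P cos 35° = T_Q cos 46°  →  T_P = 0.848 T_Q.
Vertical: T_P sin 35° + T_Q sin 46° = 2030.
Substituting the horizontal relation into the vertical equation gives 1.206 T_Q = 2030, so T_Q = 1684 N.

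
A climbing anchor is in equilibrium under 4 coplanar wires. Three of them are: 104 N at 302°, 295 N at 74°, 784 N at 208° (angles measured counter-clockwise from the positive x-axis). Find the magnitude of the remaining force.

F ≈ 582 N

Sum the known components: ΣF_x = -555.8 N, ΣF_y = -172.7 N.
For equilibrium the remaining force must supply (−ΣF_x, −ΣF_y) = (555.8, 172.7) N.
Magnitude = √((555.8)² + (172.7)²) = 582 N; direction = atan2(172.7, 555.8) = 17.3°.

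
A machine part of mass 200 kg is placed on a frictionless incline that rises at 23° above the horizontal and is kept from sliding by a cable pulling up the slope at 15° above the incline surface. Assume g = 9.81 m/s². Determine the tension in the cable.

T ≈ 794 N

Take axes along and perpendicular to the incline. Weight components: W sin 23° = 766.6 N down-slope, W cos 23° = 1806 N into the surface.
Along incline: T cos 15° = W sin 23° → T = 793.7 N.
Perpendicular: N = W cos 23° − T sin 15° = 1601 N.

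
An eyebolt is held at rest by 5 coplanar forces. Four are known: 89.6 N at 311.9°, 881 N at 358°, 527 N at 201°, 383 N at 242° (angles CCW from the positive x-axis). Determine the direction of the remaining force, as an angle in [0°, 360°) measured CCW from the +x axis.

θ ≈ 113°

Sum the known components: ΣF_x = 268.5 N, ΣF_y = -624.5 N.
For equilibrium the remaining force must supply (−ΣF_x, −ΣF_y) = (-268.5, 624.5) N.
Magnitude = √((-268.5)² + (624.5)²) = 679.7 N; direction = atan2(624.5, -268.5) = 113.3°.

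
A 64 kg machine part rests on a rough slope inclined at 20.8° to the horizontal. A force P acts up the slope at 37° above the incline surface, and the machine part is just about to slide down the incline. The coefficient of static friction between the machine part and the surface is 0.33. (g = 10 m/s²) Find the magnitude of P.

P ≈ 49.7 N

On the verge of sliding down the incline, friction equals μN and acts up the slope.
Perpendicular: N + P sin 37° = W cos 20.8° = 598.3 N.
Along incline: P cos 37° + μN = W sin 20.8° with W sin 20.8° = 227.3 N.
Solving the pair for P and N: P = 49.72 N, N = 568.4 N (and f = μN = 187.6 N).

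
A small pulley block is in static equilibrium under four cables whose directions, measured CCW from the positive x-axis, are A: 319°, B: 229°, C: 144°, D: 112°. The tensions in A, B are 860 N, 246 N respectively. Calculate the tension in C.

Resolve: ΣF_x = 860 cos 319° + 246 cos 229° + T_C cos 144° + T_D cos 112° = 0.
        ΣF_y = 860 sin 319° + 246 sin 229° + T_C sin 144° + T_D sin 112° = 0.
The known terms sum to (487.7, -749.9) N, so -0.8090 T_C − 0.3746 T_D = -487.7 and 0.5878 T_C + 0.9272 T_D = 749.9.
Solving simultaneously: T_C = 323.2 N, T_D = 603.9 N.

T_C ≈ 323 N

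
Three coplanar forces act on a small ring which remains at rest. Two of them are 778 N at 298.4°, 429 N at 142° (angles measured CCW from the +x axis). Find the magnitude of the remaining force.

F ≈ 421 N

Sum the known components: ΣF_x = 31.98 N, ΣF_y = -420.2 N.
For equilibrium the remaining force must supply (−ΣF_x, −ΣF_y) = (-31.98, 420.2) N.
Magnitude = √((-31.98)² + (420.2)²) = 421.5 N; direction = atan2(420.2, -31.98) = 94.4°.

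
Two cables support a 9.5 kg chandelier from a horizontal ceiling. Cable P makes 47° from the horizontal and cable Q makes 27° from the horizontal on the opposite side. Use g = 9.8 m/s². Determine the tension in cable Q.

Weight W = 9.5 × 9.8 = 93.1 N acts straight down.
Horizontal: T_P cos 47° = T_Q cos 27°  →  T_P = 1.306 T_Q.
Vertical: T_P sin 47° + T_Q sin 27° = 93.1.
Substituting the horizontal relation into the vertical equation gives 1.409 T_Q = 93.1, so T_Q = 66.05 N.

T_Q ≈ 66.1 N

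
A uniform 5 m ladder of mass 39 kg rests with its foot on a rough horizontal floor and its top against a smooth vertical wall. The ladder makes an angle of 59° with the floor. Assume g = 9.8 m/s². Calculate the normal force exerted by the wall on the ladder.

N_wall ≈ 115 N

Torques about the foot: N_wall · 5 sin 59° = 39×9.8×2.5 cos 59° → N_wall = 114.82 N.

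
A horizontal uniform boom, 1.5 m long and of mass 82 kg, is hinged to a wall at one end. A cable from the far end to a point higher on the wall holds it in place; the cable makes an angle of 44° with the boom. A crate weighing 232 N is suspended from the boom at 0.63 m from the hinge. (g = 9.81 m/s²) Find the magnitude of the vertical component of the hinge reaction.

|H_y| ≈ 537 N

Take torques about the hinge: T sin 44° · 1.5 = 82×9.81×0.75 + 232×0.63 = 749.48 N·m.
So T = 749.48 / (0.6947 × 1.5) = 719.27 N.
ΣF_y = 0: H_y = (82×9.81 + 232) − T sin 44° = 1036.4 − 499.65 = 536.77 N.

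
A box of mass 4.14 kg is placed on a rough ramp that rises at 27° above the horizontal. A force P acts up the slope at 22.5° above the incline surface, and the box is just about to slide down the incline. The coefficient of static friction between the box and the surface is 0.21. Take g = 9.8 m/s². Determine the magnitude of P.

On the verge of sliding down the incline, friction equals μN and acts up the slope.
Perpendicular: N + P sin 22.5° = W cos 27° = 36.15 N.
Along incline: P cos 22.5° + μN = W sin 27° with W sin 27° = 18.42 N.
Solving the pair for P and N: P = 12.84 N, N = 31.24 N (and f = μN = 6.56 N).

P ≈ 12.8 N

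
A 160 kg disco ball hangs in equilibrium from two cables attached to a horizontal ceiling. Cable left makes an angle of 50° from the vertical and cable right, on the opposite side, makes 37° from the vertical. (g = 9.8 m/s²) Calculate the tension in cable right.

T_right ≈ 1200 N

Angles from the horizontal: cable left is 90° − 50° = 40°, cable right is 90° − 37° = 53°.
Weight W = 160 × 9.8 = 1568 N acts straight down.
Horizontal: T_left cos 40° = T_right cos 53°  →  T_left = 0.7856 T_right.
Vertical: T_left sin 40° + T_right sin 53° = 1568.
Substituting the horizontal relation into the vertical equation gives 1.304 T_right = 1568, so T_right = 1203 N.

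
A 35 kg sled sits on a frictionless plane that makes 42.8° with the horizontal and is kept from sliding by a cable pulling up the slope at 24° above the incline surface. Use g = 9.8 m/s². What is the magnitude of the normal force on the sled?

N ≈ 148 N

Take axes along and perpendicular to the incline. Weight components: W sin 42.8° = 233 N down-slope, W cos 42.8° = 251.7 N into the surface.
Along incline: T cos 24° = W sin 42.8° → T = 255.1 N.
Perpendicular: N = W cos 42.8° − T sin 24° = 147.9 N.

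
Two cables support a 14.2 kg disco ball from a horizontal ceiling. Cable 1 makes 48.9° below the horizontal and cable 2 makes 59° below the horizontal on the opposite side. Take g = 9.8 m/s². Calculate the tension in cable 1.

Weight W = 14.2 × 9.8 = 139.2 N acts straight down.
Horizontal: T_1 cos 48.9° = T_2 cos 59°  →  T_2 = 1.276 T_1.
Vertical: T_1 sin 48.9° + T_2 sin 59° = 139.2.
Substituting the horizontal relation into the vertical equation gives 1.848 T_1 = 139.2, so T_1 = 75.32 N.

T_1 ≈ 75.3 N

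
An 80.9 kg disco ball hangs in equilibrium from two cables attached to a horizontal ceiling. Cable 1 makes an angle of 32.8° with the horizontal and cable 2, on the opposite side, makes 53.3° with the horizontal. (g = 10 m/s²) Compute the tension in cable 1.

T_1 ≈ 485 N

Weight W = 80.9 × 10 = 809 N acts straight down.
Horizontal: T_1 cos 32.8° = T_2 cos 53.3°  →  T_2 = 1.407 T_1.
Vertical: T_1 sin 32.8° + T_2 sin 53.3° = 809.
Substituting the horizontal relation into the vertical equation gives 1.669 T_1 = 809, so T_1 = 484.6 N.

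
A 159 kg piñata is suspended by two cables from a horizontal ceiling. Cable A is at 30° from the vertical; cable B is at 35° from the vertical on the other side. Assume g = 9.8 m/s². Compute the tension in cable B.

Angles from the horizontal: cable A is 90° − 30° = 60°, cable B is 90° − 35° = 55°.
Weight W = 159 × 9.8 = 1558 N acts straight down.
Horizontal: T_A cos 60° = T_B cos 55°  →  T_A = 1.147 T_B.
Vertical: T_A sin 60° + T_B sin 55° = 1558.
Substituting the horizontal relation into the vertical equation gives 1.813 T_B = 1558, so T_B = 859.6 N.

T_B ≈ 860 N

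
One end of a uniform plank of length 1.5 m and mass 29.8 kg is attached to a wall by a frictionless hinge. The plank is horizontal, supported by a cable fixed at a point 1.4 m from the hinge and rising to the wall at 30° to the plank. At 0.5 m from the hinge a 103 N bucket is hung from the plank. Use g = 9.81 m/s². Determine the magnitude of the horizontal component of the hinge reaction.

H_x ≈ 335 N

Take torques about the hinge: T sin 30° · 1.4 = 29.8×9.81×0.75 + 103×0.5 = 270.75 N·m.
So T = 270.75 / (0.5000 × 1.4) = 386.79 N.
ΣF_x = 0: H_x = T cos 30° = 334.97 N.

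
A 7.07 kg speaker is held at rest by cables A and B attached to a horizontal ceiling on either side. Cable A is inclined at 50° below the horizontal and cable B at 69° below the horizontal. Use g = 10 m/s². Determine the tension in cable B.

T_B ≈ 52 N

Weight W = 7.07 × 10 = 70.7 N acts straight down.
Horizontal: T_A cos 50° = T_B cos 69°  →  T_A = 0.5575 T_B.
Vertical: T_A sin 50° + T_B sin 69° = 70.7.
Substituting the horizontal relation into the vertical equation gives 1.361 T_B = 70.7, so T_B = 51.96 N.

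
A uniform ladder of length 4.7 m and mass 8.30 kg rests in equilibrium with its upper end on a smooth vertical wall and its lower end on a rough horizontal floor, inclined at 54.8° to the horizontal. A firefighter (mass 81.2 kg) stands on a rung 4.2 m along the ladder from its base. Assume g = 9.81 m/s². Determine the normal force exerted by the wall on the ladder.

N_wall ≈ 531 N

Torques about the foot: N_wall · 4.7 sin 54.8° = 8.30×9.81×2.35 cos 54.8° + 81.2×9.81×4.2 cos 54.8° → N_wall = 530.86 N.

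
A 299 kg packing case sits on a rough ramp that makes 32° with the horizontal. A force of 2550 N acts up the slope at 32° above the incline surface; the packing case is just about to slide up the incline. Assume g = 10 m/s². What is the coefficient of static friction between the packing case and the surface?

μ ≈ 0.488

On the verge of sliding up the incline, friction is at its maximum μN and acts down the slope.
Perpendicular to incline: N = W cos 32° − P sin 32° = 2536 − 1351 = 1184 N.
Along incline: P cos 32° − μN = W sin 32° → μ = −(W sin 32° − P cos 32°) / N = 0.4881.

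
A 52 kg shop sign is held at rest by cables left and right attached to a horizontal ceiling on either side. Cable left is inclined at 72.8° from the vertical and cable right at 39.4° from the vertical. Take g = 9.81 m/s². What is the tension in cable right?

Angles from the horizontal: cable left is 90° − 72.8° = 17.2°, cable right is 90° − 39.4° = 50.6°.
Weight W = 52 × 9.81 = 510.1 N acts straight down.
Horizontal: T_left cos 17.2° = T_right cos 50.6°  →  T_left = 0.6644 T_right.
Vertical: T_left sin 17.2° + T_right sin 50.6° = 510.1.
Substituting the horizontal relation into the vertical equation gives 0.9692 T_right = 510.1, so T_right = 526.3 N.

T_right ≈ 526 N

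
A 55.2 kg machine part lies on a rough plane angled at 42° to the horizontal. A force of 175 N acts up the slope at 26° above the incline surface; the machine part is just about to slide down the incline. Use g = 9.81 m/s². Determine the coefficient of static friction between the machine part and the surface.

On the verge of sliding down the incline, friction is at its maximum μN and acts up the slope.
Perpendicular to incline: N = W cos 42° − P sin 26° = 402.4 − 76.71 = 325.7 N.
Along incline: P cos 26° + μN = W sin 42° → μ = (W sin 42° − P cos 26°) / N = 0.6296.

μ ≈ 0.630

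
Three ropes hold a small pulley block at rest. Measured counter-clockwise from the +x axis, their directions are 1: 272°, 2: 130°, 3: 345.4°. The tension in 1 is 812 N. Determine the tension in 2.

T_2 ≈ 1340 N

Resolve: ΣF_x = 812 cos 272° + T_2 cos 130° + T_3 cos 345.4° = 0.
        ΣF_y = 812 sin 272° + T_2 sin 130° + T_3 sin 345.4° = 0.
The known terms sum to (28.34, -811.5) N, so -0.6428 T_2 + 0.9677 T_3 = -28.34 and 0.7660 T_2 − 0.2521 T_3 = 811.5.
Solving simultaneously: T_2 = 1343 N, T_3 = 863 N.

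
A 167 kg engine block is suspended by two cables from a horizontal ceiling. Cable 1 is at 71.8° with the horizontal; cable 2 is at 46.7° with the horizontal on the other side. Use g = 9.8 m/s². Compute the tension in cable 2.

T_2 ≈ 582 N

Weight W = 167 × 9.8 = 1637 N acts straight down.
Horizontal: T_1 cos 71.8° = T_2 cos 46.7°  →  T_1 = 2.196 T_2.
Vertical: T_1 sin 71.8° + T_2 sin 46.7° = 1637.
Substituting the horizontal relation into the vertical equation gives 2.814 T_2 = 1637, so T_2 = 581.7 N.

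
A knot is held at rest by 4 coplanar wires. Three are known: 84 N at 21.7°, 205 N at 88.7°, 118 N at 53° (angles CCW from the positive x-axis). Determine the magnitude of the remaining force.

F ≈ 364 N

Sum the known components: ΣF_x = 153.7 N, ΣF_y = 330.2 N.
For equilibrium the remaining force must supply (−ΣF_x, −ΣF_y) = (-153.7, -330.2) N.
Magnitude = √((-153.7)² + (-330.2)²) = 364.3 N; direction = atan2(-330.2, -153.7) = 245.0°.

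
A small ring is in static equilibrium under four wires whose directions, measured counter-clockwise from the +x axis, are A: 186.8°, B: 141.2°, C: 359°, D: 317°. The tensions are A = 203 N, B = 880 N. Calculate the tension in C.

T_C ≈ 328 N

Resolve: ΣF_x = 203 cos 186.8° + 880 cos 141.2° + T_C cos 359° + T_D cos 317° = 0.
        ΣF_y = 203 sin 186.8° + 880 sin 141.2° + T_C sin 359° + T_D sin 317° = 0.
The known terms sum to (-887.4, 527.4) N, so 0.9998 T_C + 0.7314 T_D = 887.4 and -0.0175 T_C − 0.6820 T_D = -527.4.
Solving simultaneously: T_C = 328 N, T_D = 764.9 N.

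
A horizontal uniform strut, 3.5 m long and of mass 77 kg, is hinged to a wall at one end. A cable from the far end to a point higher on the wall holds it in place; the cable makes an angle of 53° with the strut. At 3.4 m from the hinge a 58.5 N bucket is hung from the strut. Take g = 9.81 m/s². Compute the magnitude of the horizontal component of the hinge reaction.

H_x ≈ 327 N

Take torques about the hinge: T sin 53° · 3.5 = 77×9.81×1.75 + 58.5×3.4 = 1520.8 N·m.
So T = 1520.8 / (0.7986 × 3.5) = 544.07 N.
ΣF_x = 0: H_x = T cos 53° = 327.43 N.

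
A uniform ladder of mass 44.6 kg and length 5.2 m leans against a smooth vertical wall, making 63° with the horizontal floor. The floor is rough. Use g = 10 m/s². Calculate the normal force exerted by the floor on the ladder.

N_floor ≈ 446 N

ΣF_y = 0: N_floor = 44.6×10 = 446 N.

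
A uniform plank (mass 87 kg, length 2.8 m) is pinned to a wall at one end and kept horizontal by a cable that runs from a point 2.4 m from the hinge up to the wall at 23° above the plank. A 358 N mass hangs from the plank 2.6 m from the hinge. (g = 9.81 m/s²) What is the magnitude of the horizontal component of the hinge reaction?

Take torques about the hinge: T sin 23° · 2.4 = 87×9.81×1.4 + 358×2.6 = 2125.7 N·m.
So T = 2125.7 / (0.3907 × 2.4) = 2266.8 N.
ΣF_x = 0: H_x = T cos 23° = 2086.6 N.

H_x ≈ 2090 N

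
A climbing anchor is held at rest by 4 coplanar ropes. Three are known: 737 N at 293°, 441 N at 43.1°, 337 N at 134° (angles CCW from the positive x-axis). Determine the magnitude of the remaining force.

F ≈ 399 N

Sum the known components: ΣF_x = 375.9 N, ΣF_y = -134.7 N.
For equilibrium the remaining force must supply (−ΣF_x, −ΣF_y) = (-375.9, 134.7) N.
Magnitude = √((-375.9)² + (134.7)²) = 399.3 N; direction = atan2(134.7, -375.9) = 160.3°.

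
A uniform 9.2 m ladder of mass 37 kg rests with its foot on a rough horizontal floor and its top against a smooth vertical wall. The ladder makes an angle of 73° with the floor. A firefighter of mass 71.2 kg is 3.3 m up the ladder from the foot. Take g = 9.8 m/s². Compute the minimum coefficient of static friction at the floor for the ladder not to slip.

ΣF_y = 0: N_floor = 37×9.8 + 71.2×9.8 = 1060.4 N.
Torques about the foot: N_wall · 9.2 sin 73° = 37×9.8×4.6 cos 73° + 71.2×9.8×3.3 cos 73° → N_wall = 131.95 N.
ΣF_x = 0: f_floor = N_wall = 131.95 N.
μ_min = f_floor / N_floor = 131.95 / 1060.4 = 0.1244.

μ_min ≈ 0.124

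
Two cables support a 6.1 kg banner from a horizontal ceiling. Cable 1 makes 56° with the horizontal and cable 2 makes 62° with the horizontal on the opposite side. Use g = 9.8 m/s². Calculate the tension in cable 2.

Weight W = 6.1 × 9.8 = 59.78 N acts straight down.
Horizontal: T_1 cos 56° = T_2 cos 62°  →  T_1 = 0.8396 T_2.
Vertical: T_1 sin 56° + T_2 sin 62° = 59.78.
Substituting the horizontal relation into the vertical equation gives 1.579 T_2 = 59.78, so T_2 = 37.86 N.

T_2 ≈ 37.9 N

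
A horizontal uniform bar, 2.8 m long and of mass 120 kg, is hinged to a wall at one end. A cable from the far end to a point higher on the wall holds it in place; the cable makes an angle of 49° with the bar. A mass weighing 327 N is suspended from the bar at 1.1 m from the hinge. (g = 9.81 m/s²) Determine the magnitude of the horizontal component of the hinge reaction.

Take torques about the hinge: T sin 49° · 2.8 = 120×9.81×1.4 + 327×1.1 = 2007.8 N·m.
So T = 2007.8 / (0.7547 × 2.8) = 950.12 N.
ΣF_x = 0: H_x = T cos 49° = 623.33 N.

H_x ≈ 623 N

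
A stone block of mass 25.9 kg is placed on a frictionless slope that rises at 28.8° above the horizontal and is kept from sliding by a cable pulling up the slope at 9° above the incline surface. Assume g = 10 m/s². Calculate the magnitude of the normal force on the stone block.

Take axes along and perpendicular to the incline. Weight components: W sin 28.8° = 124.8 N down-slope, W cos 28.8° = 227 N into the surface.
Along incline: T cos 9° = W sin 28.8° → T = 126.3 N.
Perpendicular: N = W cos 28.8° − T sin 9° = 207.2 N.

N ≈ 207 N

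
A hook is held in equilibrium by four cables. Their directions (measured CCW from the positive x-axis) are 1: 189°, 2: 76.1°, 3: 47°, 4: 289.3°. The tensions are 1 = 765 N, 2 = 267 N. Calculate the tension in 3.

Resolve: ΣF_x = 765 cos 189° + 267 cos 76.1° + T_3 cos 47° + T_4 cos 289.3° = 0.
        ΣF_y = 765 sin 189° + 267 sin 76.1° + T_3 sin 47° + T_4 sin 289.3° = 0.
The known terms sum to (-691.4, 139.5) N, so 0.6820 T_3 + 0.3305 T_4 = 691.4 and 0.7314 T_3 − 0.9438 T_4 = -139.5.
Solving simultaneously: T_3 = 685 N, T_4 = 678.6 N.

T_3 ≈ 685 N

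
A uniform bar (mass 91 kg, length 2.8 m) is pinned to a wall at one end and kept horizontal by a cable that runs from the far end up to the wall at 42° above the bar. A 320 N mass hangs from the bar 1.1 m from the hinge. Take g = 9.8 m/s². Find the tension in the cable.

T ≈ 854 N

Take torques about the hinge: T sin 42° · 2.8 = 91×9.8×1.4 + 320×1.1 = 1600.5 N·m.
So T = 1600.5 / (0.6691 × 2.8) = 854.26 N.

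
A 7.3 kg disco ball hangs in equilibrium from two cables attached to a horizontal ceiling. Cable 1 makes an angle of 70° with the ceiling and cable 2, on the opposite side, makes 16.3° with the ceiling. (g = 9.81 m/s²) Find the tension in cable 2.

T_2 ≈ 24.5 N

Weight W = 7.3 × 9.81 = 71.61 N acts straight down.
Horizontal: T_1 cos 70° = T_2 cos 16.3°  →  T_1 = 2.806 T_2.
Vertical: T_1 sin 70° + T_2 sin 16.3° = 71.61.
Substituting the horizontal relation into the vertical equation gives 2.918 T_2 = 71.61, so T_2 = 24.54 N.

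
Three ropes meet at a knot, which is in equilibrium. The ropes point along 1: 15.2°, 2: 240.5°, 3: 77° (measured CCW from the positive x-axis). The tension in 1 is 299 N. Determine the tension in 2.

T_2 ≈ 928 N

Resolve: ΣF_x = 299 cos 15.2° + T_2 cos 240.5° + T_3 cos 77° = 0.
        ΣF_y = 299 sin 15.2° + T_2 sin 240.5° + T_3 sin 77° = 0.
The known terms sum to (288.5, 78.39) N, so -0.4924 T_2 + 0.2250 T_3 = -288.5 and -0.8704 T_2 + 0.9744 T_3 = -78.39.
Solving simultaneously: T_2 = 927.8 N, T_3 = 748.3 N.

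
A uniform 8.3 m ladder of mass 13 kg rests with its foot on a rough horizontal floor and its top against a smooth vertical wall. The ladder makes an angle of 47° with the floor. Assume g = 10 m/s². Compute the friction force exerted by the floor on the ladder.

Torques about the foot: N_wall · 8.3 sin 47° = 13×10×4.15 cos 47° → N_wall = 60.613 N.
ΣF_x = 0: f_floor = N_wall = 60.613 N.

f ≈ 60.6 N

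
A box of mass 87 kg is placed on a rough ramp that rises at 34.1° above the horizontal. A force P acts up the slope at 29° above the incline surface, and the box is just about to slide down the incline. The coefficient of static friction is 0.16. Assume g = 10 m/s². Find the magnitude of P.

P ≈ 467 N

On the verge of sliding down the incline, friction equals μN and acts up the slope.
Perpendicular: N + P sin 29° = W cos 34.1° = 720.4 N.
Along incline: P cos 29° + μN = W sin 34.1° with W sin 34.1° = 487.8 N.
Solving the pair for P and N: P = 467.3 N, N = 493.8 N (and f = μN = 79.01 N).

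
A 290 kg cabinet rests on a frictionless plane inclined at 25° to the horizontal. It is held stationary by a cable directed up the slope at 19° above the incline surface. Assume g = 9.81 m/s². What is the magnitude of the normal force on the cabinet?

Take axes along and perpendicular to the incline. Weight components: W sin 25° = 1202 N down-slope, W cos 25° = 2578 N into the surface.
Along incline: T cos 19° = W sin 25° → T = 1272 N.
Perpendicular: N = W cos 25° − T sin 19° = 2164 N.

N ≈ 2160 N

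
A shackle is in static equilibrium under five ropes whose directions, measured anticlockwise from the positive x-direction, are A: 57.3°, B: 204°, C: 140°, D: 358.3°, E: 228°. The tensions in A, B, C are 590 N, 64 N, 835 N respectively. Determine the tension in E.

T_E ≈ 1310 N

Resolve: ΣF_x = 590 cos 57.3° + 64 cos 204° + 835 cos 140° + T_D cos 358.3° + T_E cos 228° = 0.
        ΣF_y = 590 sin 57.3° + 64 sin 204° + 835 sin 140° + T_D sin 358.3° + T_E sin 228° = 0.
The known terms sum to (-379.4, 1007) N, so 0.9996 T_D − 0.6691 T_E = 379.4 and -0.0297 T_D − 0.7431 T_E = -1007.
Solving simultaneously: T_D = 1253 N, T_E = 1305 N.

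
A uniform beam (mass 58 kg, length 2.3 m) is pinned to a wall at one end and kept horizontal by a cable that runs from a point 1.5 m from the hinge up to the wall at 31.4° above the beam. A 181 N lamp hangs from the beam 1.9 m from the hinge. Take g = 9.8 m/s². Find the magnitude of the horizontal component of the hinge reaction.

Take torques about the hinge: T sin 31.4° · 1.5 = 58×9.8×1.15 + 181×1.9 = 997.56 N·m.
So T = 997.56 / (0.5210 × 1.5) = 1276.4 N.
ΣF_x = 0: H_x = T cos 31.4° = 1089.5 N.

H_x ≈ 1090 N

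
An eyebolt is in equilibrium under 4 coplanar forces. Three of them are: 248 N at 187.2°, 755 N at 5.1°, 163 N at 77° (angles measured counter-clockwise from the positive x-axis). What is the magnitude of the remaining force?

F ≈ 577 N

Sum the known components: ΣF_x = 542.6 N, ΣF_y = 194.9 N.
For equilibrium the remaining force must supply (−ΣF_x, −ΣF_y) = (-542.6, -194.9) N.
Magnitude = √((-542.6)² + (-194.9)²) = 576.6 N; direction = atan2(-194.9, -542.6) = 199.8°.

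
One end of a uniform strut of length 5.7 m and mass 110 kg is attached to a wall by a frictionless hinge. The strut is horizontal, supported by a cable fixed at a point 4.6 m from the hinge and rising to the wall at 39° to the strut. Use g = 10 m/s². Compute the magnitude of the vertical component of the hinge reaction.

|H_y| ≈ 418 N

Take torques about the hinge: T sin 39° · 4.6 = 110×10×2.85 = 3135 N·m.
So T = 3135 / (0.6293 × 4.6) = 1082.9 N.
ΣF_y = 0: H_y = (110×10) − T sin 39° = 1100 − 681.52 = 418.48 N.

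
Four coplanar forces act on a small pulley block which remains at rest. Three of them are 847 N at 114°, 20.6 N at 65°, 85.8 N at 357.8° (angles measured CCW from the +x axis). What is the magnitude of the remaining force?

F ≈ 828 N

Sum the known components: ΣF_x = -250.1 N, ΣF_y = 789.1 N.
For equilibrium the remaining force must supply (−ΣF_x, −ΣF_y) = (250.1, -789.1) N.
Magnitude = √((250.1)² + (-789.1)²) = 827.8 N; direction = atan2(-789.1, 250.1) = 287.6°.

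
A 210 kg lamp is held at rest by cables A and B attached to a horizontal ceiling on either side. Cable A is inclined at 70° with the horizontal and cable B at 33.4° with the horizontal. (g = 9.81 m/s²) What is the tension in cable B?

T_B ≈ 724 N

Weight W = 210 × 9.81 = 2060 N acts straight down.
Horizontal: T_A cos 70° = T_B cos 33.4°  →  T_A = 2.441 T_B.
Vertical: T_A sin 70° + T_B sin 33.4° = 2060.
Substituting the horizontal relation into the vertical equation gives 2.844 T_B = 2060, so T_B = 724.3 N.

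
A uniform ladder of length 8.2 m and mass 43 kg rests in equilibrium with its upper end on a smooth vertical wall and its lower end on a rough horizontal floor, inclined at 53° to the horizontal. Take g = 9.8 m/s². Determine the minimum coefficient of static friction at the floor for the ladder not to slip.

ΣF_y = 0: N_floor = 43×9.8 = 421.4 N.
Torques about the foot: N_wall · 8.2 sin 53° = 43×9.8×4.1 cos 53° → N_wall = 158.77 N.
ΣF_x = 0: f_floor = N_wall = 158.77 N.
μ_min = f_floor / N_floor = 158.77 / 421.4 = 0.3768.

μ_min ≈ 0.377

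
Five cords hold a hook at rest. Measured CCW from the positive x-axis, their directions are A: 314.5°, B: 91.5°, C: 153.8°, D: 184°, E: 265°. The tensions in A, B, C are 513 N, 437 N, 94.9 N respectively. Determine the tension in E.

Resolve: ΣF_x = 513 cos 314.5° + 437 cos 91.5° + 94.9 cos 153.8° + T_D cos 184° + T_E cos 265° = 0.
        ΣF_y = 513 sin 314.5° + 437 sin 91.5° + 94.9 sin 153.8° + T_D sin 184° + T_E sin 265° = 0.
The known terms sum to (263, 112.9) N, so -0.9976 T_D − 0.0872 T_E = -263 and -0.0698 T_D − 0.9962 T_E = -112.9.
Solving simultaneously: T_D = 255.3 N, T_E = 95.41 N.

T_E ≈ 95.4 N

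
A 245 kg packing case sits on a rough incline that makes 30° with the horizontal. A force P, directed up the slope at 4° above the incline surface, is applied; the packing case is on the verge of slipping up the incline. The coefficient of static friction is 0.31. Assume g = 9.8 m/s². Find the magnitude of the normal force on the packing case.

N ≈ 1950 N

On the verge of sliding up the incline, friction equals μN and acts down the slope.
Perpendicular: N + P sin 4° = W cos 30° = 2079 N.
Along incline: P cos 4° = W sin 30° + μN  with W sin 30° = 1200 N.
Solving the pair for P and N: P = 1810 N, N = 1953 N (and f = μN = 605.4 N).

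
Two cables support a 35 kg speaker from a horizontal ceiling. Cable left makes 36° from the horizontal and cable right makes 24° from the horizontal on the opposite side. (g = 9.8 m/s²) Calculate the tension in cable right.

Weight W = 35 × 9.8 = 343 N acts straight down.
Horizontal: T_left cos 36° = T_right cos 24°  →  T_left = 1.129 T_right.
Vertical: T_left sin 36° + T_right sin 24° = 343.
Substituting the horizontal relation into the vertical equation gives 1.07 T_right = 343, so T_right = 320.4 N.

T_right ≈ 320 N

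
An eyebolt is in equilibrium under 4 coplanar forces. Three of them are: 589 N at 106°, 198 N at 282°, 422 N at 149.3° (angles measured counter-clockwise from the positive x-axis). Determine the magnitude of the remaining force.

F ≈ 762 N

Sum the known components: ΣF_x = -484 N, ΣF_y = 588 N.
For equilibrium the remaining force must supply (−ΣF_x, −ΣF_y) = (484, -588) N.
Magnitude = √((484)² + (-588)²) = 761.6 N; direction = atan2(-588, 484) = 309.5°.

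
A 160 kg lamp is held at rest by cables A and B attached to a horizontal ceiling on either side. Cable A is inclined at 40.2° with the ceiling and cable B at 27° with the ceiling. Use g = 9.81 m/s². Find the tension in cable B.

T_B ≈ 1300 N

Weight W = 160 × 9.81 = 1570 N acts straight down.
Horizontal: T_A cos 40.2° = T_B cos 27°  →  T_A = 1.167 T_B.
Vertical: T_A sin 40.2° + T_B sin 27° = 1570.
Substituting the horizontal relation into the vertical equation gives 1.207 T_B = 1570, so T_B = 1300 N.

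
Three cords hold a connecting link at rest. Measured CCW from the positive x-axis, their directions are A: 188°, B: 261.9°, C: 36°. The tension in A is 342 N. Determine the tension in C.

Resolve: ΣF_x = 342 cos 188° + T_B cos 261.9° + T_C cos 36° = 0.
        ΣF_y = 342 sin 188° + T_B sin 261.9° + T_C sin 36° = 0.
The known terms sum to (-338.7, -47.6) N, so -0.1409 T_B + 0.8090 T_C = 338.7 and -0.9900 T_B + 0.5878 T_C = 47.6.
Solving simultaneously: T_B = 223.6 N, T_C = 457.6 N.

T_C ≈ 458 N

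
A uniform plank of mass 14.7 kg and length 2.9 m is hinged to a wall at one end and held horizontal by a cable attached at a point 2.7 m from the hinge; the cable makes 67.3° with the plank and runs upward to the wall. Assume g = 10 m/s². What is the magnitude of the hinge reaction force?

Take torques about the hinge: T sin 67.3° · 2.7 = 14.7×10×1.45 = 213.15 N·m.
So T = 213.15 / (0.9225 × 2.7) = 85.573 N.
ΣF_x = 0: H_x = T cos 67.3° = 33.023 N.
ΣF_y = 0: H_y = (14.7×10) − T sin 67.3° = 147 − 78.944 = 68.056 N.
|H| = √(H_x² + H_y²) = √((33.023)² + (68.056)²) = 75.644 N.

|H| ≈ 75.6 N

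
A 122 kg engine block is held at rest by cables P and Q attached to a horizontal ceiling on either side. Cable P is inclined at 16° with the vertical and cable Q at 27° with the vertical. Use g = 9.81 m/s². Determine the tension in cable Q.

Angles from the horizontal: cable P is 90° − 16° = 74°, cable Q is 90° − 27° = 63°.
Weight W = 122 × 9.81 = 1197 N acts straight down.
Horizontal: T_P cos 74° = T_Q cos 63°  →  T_P = 1.647 T_Q.
Vertical: T_P sin 74° + T_Q sin 63° = 1197.
Substituting the horizontal relation into the vertical equation gives 2.474 T_Q = 1197, so T_Q = 483.7 N.

T_Q ≈ 484 N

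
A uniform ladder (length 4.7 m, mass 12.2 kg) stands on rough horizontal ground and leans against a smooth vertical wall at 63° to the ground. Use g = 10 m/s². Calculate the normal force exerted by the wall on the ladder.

Torques about the foot: N_wall · 4.7 sin 63° = 12.2×10×2.35 cos 63° → N_wall = 31.081 N.

N_wall ≈ 31.1 N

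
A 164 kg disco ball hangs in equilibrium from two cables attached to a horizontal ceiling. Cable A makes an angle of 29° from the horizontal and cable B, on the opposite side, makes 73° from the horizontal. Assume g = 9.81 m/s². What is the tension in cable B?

Weight W = 164 × 9.81 = 1609 N acts straight down.
Horizontal: T_A cos 29° = T_B cos 73°  →  T_A = 0.3343 T_B.
Vertical: T_A sin 29° + T_B sin 73° = 1609.
Substituting the horizontal relation into the vertical equation gives 1.118 T_B = 1609, so T_B = 1439 N.

T_B ≈ 1440 N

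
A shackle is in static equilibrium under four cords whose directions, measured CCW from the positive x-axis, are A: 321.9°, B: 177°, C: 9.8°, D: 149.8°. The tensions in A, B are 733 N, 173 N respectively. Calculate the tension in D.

T_D ≈ 786 N

Resolve: ΣF_x = 733 cos 321.9° + 173 cos 177° + T_C cos 9.8° + T_D cos 149.8° = 0.
        ΣF_y = 733 sin 321.9° + 173 sin 177° + T_C sin 9.8° + T_D sin 149.8° = 0.
The known terms sum to (404.1, -443.2) N, so 0.9854 T_C − 0.8643 T_D = -404.1 and 0.1702 T_C + 0.5030 T_D = 443.2.
Solving simultaneously: T_C = 279.8 N, T_D = 786.5 N.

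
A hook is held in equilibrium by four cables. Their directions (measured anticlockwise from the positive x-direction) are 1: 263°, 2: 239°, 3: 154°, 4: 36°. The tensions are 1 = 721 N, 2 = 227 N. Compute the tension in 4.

Resolve: ΣF_x = 721 cos 263° + 227 cos 239° + T_3 cos 154° + T_4 cos 36° = 0.
        ΣF_y = 721 sin 263° + 227 sin 239° + T_3 sin 154° + T_4 sin 36° = 0.
The known terms sum to (-204.8, -910.2) N, so -0.8988 T_3 + 0.8090 T_4 = 204.8 and 0.4384 T_3 + 0.5878 T_4 = 910.2.
Solving simultaneously: T_3 = 697.7 N, T_4 = 1028 N.

T_4 ≈ 1030 N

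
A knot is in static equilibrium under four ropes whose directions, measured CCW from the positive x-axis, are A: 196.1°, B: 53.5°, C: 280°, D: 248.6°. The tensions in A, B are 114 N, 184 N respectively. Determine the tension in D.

Resolve: ΣF_x = 114 cos 196.1° + 184 cos 53.5° + T_C cos 280° + T_D cos 248.6° = 0.
        ΣF_y = 114 sin 196.1° + 184 sin 53.5° + T_C sin 280° + T_D sin 248.6° = 0.
The known terms sum to (-0.08143, 116.3) N, so 0.1736 T_C − 0.3649 T_D = 0.08143 and -0.9848 T_C − 0.9311 T_D = -116.3.
Solving simultaneously: T_C = 81.59 N, T_D = 38.61 N.

T_D ≈ 38.6 N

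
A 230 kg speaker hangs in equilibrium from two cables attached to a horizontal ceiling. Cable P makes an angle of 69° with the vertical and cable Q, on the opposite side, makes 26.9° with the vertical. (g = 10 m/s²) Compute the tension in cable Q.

T_Q ≈ 2160 N

Angles from the horizontal: cable P is 90° − 69° = 21°, cable Q is 90° − 26.9° = 63.1°.
Weight W = 230 × 10 = 2300 N acts straight down.
Horizontal: T_P cos 21° = T_Q cos 63.1°  →  T_P = 0.4846 T_Q.
Vertical: T_P sin 21° + T_Q sin 63.1° = 2300.
Substituting the horizontal relation into the vertical equation gives 1.065 T_Q = 2300, so T_Q = 2159 N.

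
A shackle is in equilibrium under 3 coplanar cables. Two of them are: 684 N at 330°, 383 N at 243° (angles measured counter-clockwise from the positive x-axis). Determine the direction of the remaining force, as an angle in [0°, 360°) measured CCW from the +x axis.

Sum the known components: ΣF_x = 418.5 N, ΣF_y = -683.3 N.
For equilibrium the remaining force must supply (−ΣF_x, −ΣF_y) = (-418.5, 683.3) N.
Magnitude = √((-418.5)² + (683.3)²) = 801.2 N; direction = atan2(683.3, -418.5) = 121.5°.

θ ≈ 121°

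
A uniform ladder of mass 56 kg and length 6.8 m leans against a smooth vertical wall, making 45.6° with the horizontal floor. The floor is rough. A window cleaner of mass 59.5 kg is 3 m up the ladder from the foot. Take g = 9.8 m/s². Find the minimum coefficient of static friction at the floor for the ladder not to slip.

ΣF_y = 0: N_floor = 56×9.8 + 59.5×9.8 = 1131.9 N.
Torques about the foot: N_wall · 6.8 sin 45.6° = 56×9.8×3.4 cos 45.6° + 59.5×9.8×3 cos 45.6° → N_wall = 520.63 N.
ΣF_x = 0: f_floor = N_wall = 520.63 N.
μ_min = f_floor / N_floor = 520.63 / 1131.9 = 0.46.

μ_min ≈ 0.460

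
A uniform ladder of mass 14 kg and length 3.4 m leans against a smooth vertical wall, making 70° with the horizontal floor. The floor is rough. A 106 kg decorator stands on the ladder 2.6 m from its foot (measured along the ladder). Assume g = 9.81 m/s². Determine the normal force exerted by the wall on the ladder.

Torques about the foot: N_wall · 3.4 sin 70° = 14×9.81×1.7 cos 70° + 106×9.81×2.6 cos 70° → N_wall = 314.42 N.

N_wall ≈ 314 N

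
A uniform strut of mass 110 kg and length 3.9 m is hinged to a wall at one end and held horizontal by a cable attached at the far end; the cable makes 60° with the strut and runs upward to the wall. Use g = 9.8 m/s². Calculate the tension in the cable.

Take torques about the hinge: T sin 60° · 3.9 = 110×9.8×1.95 = 2102.1 N·m.
So T = 2102.1 / (0.8660 × 3.9) = 622.38 N.

T ≈ 622 N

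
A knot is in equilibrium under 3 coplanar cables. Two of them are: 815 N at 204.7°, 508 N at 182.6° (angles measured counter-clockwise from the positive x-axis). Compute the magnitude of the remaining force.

F ≈ 1300 N

Sum the known components: ΣF_x = -1248 N, ΣF_y = -363.6 N.
For equilibrium the remaining force must supply (−ΣF_x, −ΣF_y) = (1248, 363.6) N.
Magnitude = √((1248)² + (363.6)²) = 1300 N; direction = atan2(363.6, 1248) = 16.2°.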